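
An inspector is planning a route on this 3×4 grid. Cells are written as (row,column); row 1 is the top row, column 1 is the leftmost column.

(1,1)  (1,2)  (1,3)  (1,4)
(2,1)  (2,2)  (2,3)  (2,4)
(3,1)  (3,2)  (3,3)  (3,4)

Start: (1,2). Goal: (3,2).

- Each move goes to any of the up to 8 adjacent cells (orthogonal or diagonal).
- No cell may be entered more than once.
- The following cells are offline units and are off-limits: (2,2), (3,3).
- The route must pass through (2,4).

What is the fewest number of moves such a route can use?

4

Any route passes through (2,4) somewhere between (1,2) and (3,2). Summing Chebyshev distances along the two legs ((1,2) → (2,4) → (3,2)) gives a lower bound of 2 + 2 = 4 moves.
A route of 4 moves achieves this: (1,2) → (1,3) → (2,4) → (2,3) → (3,2).
Since 4 matches the lower bound, it is optimal.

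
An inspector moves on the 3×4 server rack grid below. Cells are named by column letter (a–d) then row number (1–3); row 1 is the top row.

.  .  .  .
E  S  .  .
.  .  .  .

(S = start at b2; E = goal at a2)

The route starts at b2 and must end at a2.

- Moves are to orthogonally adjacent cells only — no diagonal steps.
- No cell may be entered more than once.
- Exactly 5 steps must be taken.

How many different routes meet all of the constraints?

2

Need simple routes of exactly 5 moves from b2 to a2 (Manhattan distance 1, so 2 moves are spent on a detour and 2 undoing it).
Enumerating: b2 c2 c1 b1 a1 a2 | b2 c2 c3 b3 a3 a2.
That gives 2 routes.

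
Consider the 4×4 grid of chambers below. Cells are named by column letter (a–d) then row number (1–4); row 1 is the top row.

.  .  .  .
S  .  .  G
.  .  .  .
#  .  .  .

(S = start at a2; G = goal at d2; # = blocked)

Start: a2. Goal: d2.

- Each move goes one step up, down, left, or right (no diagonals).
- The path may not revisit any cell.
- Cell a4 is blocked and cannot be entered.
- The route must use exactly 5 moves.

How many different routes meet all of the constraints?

12

Need simple routes of exactly 5 moves from a2 to d2 (Manhattan distance 3, so 1 moves are spent on a detour and 1 undoing it).
Branch systematically from the start, pruning whenever the remaining move budget drops below the Manhattan distance to d2 or differs from it in parity. Grouping the completions by first move — via a1: 3; via a3: 3; via b2: 6 — and summing: 3 + 3 + 6 = 12.
That gives 12 routes.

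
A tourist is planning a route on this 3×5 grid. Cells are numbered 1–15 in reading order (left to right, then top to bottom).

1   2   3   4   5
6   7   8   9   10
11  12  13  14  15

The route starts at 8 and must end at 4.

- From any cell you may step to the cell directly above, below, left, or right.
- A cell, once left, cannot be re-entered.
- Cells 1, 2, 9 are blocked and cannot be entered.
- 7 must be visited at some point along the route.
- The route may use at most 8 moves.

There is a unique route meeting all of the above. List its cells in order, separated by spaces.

The 8-move cap with required stops at 7 leaves no slack for detours.
Route from 8: left to 7, down to 12, 3× right (reaching 15), 2× up (reaching 5), left to 4 — 8 moves in all.
Check: all required cells visited; 8 ≤ 8 moves.

8 7 12 13 14 15 10 5 4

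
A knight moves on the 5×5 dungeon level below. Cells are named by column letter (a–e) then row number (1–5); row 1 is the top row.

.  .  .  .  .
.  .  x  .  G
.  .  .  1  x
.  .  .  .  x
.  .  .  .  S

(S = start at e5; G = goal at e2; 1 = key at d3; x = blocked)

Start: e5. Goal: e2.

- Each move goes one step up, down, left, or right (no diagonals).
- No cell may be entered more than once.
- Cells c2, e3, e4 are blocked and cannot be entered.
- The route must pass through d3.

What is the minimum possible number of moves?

5

Any route passes through d3 somewhere between e5 and e2. Summing Manhattan distances along the two legs (e5 → d3 → e2) gives a lower bound of 3 + 2 = 5 moves.
A route of 5 moves achieves this: e5 → d5 → d4 → d3 → d2 → e2.
Since 5 matches the lower bound, it is optimal.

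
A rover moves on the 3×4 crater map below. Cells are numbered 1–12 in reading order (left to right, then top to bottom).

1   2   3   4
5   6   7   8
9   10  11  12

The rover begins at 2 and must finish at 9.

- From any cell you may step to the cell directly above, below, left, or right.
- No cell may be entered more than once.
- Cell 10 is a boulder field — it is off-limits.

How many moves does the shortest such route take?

3

The Manhattan distance from 2 to 9 is |1−3| + |2−1| = 3, so at least 3 moves are needed.
A route of 3 moves achieves this: 2 → 6 → 5 → 9.
Since 3 matches the lower bound, it is optimal.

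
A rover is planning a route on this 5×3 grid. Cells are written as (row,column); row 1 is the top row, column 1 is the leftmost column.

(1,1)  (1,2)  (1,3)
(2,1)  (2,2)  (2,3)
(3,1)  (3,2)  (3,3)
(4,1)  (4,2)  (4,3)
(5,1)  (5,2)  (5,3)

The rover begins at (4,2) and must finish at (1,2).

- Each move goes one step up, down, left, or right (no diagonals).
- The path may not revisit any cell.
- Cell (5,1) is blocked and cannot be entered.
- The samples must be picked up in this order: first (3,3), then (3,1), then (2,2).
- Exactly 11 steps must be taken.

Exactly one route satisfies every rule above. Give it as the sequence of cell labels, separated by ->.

(4,2) -> (5,2) -> (5,3) -> (4,3) -> (3,3) -> (3,2) -> (3,1) -> (2,1) -> (2,2) -> (2,3) -> (1,3) -> (1,2)

The waypoints must appear in the order (3,3), (3,1), (2,2), with no cell reused.
Route from (4,2): down 1 to (5,2), right 1 to (5,3), up 2 to (3,3), left 2 to (3,1), up 1 to (2,1), right 2 to (2,3), up 1 to (1,3), left 1 to (1,2) — 11 moves in all.
Check: order respected ((3,3) at step 4, (3,1) at step 6, (2,2) at step 8); 11 moves as required.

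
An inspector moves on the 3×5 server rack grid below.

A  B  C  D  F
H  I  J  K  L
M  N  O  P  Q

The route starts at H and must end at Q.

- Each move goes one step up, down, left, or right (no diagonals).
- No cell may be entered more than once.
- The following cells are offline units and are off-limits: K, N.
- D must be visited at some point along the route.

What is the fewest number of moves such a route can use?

Any route passes through D somewhere between H and Q. Summing Manhattan distances along the two legs (H → D → Q) gives a lower bound of 4 + 3 = 7 moves.
A route of 7 moves achieves this: H → A → B → C → D → F → L → Q.
Since 7 matches the lower bound, it is optimal.

7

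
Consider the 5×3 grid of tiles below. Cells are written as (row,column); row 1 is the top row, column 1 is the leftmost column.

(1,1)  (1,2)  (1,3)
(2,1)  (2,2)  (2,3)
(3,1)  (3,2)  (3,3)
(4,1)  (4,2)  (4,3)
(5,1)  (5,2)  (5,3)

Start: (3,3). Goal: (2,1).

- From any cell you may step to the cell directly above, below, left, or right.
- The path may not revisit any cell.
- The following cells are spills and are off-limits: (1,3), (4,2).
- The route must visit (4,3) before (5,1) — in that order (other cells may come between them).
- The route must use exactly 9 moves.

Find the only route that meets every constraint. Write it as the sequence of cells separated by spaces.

The waypoints must appear in the order (4,3), (5,1), with no cell reused.
Route from (3,3): 2× down (reaching (5,3)), 2× left (reaching (5,1)), 2× up (reaching (3,1)), right to (3,2), up to (2,2), left to (2,1) — 9 moves in all.
Check: order respected ((4,3) at step 1, (5,1) at step 4); 9 moves as required.

(3,3) (4,3) (5,3) (5,2) (5,1) (4,1) (3,1) (3,2) (2,2) (2,1)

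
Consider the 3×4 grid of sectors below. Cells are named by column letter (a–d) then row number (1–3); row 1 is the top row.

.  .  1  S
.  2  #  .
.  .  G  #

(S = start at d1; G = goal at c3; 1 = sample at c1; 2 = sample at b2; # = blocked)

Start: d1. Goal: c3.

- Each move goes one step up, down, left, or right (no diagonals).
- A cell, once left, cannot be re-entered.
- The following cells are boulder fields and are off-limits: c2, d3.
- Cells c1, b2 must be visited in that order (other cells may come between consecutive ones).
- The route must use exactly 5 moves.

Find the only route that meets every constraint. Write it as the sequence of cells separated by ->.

The waypoints must appear in the order c1, b2, with no cell reused.
Route from d1: left 2 to b1, down 2 to b3, right 1 to c3 — 5 moves in all.
Check: order respected (1 at step 1, 2 at step 3); 5 moves as required.

d1 -> c1 -> b1 -> b2 -> b3 -> c3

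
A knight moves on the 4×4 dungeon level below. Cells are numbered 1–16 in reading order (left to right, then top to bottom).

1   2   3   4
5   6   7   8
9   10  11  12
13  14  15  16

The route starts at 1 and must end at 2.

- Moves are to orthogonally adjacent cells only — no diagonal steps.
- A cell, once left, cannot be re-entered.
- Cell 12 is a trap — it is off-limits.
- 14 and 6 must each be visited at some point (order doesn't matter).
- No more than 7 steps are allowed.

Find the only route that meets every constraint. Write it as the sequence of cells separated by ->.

The budget equals the shortest possible length, so every move has to be on a shortest route through the required cells.
Route from 1: down 3 to 13, right 1 to 14, up 3 to 2 — 7 moves in all.
Check: all required cells visited; 7 ≤ 7 moves.

1 -> 5 -> 9 -> 13 -> 14 -> 10 -> 6 -> 2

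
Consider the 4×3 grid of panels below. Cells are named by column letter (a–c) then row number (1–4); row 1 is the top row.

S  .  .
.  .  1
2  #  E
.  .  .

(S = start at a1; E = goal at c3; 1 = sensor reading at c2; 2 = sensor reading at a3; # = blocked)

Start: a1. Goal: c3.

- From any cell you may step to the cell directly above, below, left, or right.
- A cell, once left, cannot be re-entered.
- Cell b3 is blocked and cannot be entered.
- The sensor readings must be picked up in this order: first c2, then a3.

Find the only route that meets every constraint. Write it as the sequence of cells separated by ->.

The waypoints must appear in the order c2, a3, with no cell reused.
Route from a1: 2× right (reaching c1), down to c2, 2× left (reaching a2), 2× down (reaching a4), 2× right (reaching c4), up to c3 — 10 moves in all.
Check: order respected (1 at step 3, 2 at step 6).

a1 -> b1 -> c1 -> c2 -> b2 -> a2 -> a3 -> a4 -> b4 -> c4 -> c3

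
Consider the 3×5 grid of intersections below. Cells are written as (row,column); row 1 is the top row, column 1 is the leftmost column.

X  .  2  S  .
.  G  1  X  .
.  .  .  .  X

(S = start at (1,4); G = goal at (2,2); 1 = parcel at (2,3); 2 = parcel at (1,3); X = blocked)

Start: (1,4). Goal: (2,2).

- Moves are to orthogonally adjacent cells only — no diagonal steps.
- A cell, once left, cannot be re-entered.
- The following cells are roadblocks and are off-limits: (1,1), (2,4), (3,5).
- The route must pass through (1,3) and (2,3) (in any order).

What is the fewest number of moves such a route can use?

3

Any route passes through (1,3) and (2,3) in some order between (1,4) and (2,2). Summing Manhattan distances along each leg and taking the cheapest ordering ((1,4) → (1,3) → (2,3) → (2,2)) gives a lower bound of 1 + 1 + 1 = 3 moves.
A route of 3 moves achieves this: (1,4) → (1,3) → (2,3) → (2,2).
Since 3 matches the lower bound, it is optimal.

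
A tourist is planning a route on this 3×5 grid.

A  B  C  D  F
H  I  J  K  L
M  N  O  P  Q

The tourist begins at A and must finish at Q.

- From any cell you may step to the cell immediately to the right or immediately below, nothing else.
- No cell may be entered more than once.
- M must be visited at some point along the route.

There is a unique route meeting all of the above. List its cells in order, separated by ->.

A -> H -> M -> N -> O -> P -> Q

Moves only go right or down, so the column and row indices never decrease.
Route from A: 2× down (reaching M), 4× right (reaching Q) — 6 moves in all.
Check: all required cells visited.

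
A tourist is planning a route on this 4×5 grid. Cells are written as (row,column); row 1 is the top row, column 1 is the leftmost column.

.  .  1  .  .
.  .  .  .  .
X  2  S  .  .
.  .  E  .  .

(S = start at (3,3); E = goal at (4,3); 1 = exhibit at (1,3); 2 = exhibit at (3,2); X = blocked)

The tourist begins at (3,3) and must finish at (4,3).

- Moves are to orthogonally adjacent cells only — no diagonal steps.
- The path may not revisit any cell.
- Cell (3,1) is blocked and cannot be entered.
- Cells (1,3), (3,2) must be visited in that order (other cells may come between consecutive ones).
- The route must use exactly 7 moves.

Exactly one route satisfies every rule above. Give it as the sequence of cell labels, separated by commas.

(3,3), (2,3), (1,3), (1,2), (2,2), (3,2), (4,2), (4,3)

The waypoints must appear in the order (1,3), (3,2), with no cell reused.
Route from (3,3): 2× up (reaching (1,3)), left to (1,2), 3× down (reaching (4,2)), right to (4,3) — 7 moves in all.
Check: order respected (1 at step 2, 2 at step 5); 7 moves as required.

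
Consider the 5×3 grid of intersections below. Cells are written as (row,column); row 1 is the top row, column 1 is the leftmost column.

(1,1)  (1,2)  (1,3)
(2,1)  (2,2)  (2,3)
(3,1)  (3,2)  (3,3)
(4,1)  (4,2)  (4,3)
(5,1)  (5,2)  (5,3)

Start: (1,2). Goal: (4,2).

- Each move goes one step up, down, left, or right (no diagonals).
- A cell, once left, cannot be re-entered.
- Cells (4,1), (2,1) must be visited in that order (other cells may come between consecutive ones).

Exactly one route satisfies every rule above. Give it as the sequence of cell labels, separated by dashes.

The waypoints must appear in the order (4,1), (2,1), with no cell reused.
Route from (1,2): right to (1,3), 4× down (reaching (5,3)), 2× left (reaching (5,1)), 3× up (reaching (2,1)), right to (2,2), 2× down (reaching (4,2)) — 13 moves in all.
Check: order respected ((4,1) at step 8, (2,1) at step 10).

(1,2) - (1,3) - (2,3) - (3,3) - (4,3) - (5,3) - (5,2) - (5,1) - (4,1) - (3,1) - (2,1) - (2,2) - (3,2) - (4,2)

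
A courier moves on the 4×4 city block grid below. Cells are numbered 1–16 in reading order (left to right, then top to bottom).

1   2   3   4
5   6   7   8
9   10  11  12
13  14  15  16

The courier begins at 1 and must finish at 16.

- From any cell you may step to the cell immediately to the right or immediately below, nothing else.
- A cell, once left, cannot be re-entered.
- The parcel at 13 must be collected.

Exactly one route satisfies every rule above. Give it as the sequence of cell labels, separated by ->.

1 -> 5 -> 9 -> 13 -> 14 -> 15 -> 16

Moves only go right or down, so the column and row indices never decrease.
Route from 1: down 3 to 13, right 3 to 16 — 6 moves in all.
Check: all required cells visited.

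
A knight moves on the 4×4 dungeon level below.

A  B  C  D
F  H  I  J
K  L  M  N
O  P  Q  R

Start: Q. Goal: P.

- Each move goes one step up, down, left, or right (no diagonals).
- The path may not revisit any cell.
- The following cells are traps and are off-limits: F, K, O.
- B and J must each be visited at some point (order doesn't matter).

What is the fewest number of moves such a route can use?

Any route passes through B and J in some order between Q and P. Summing Manhattan distances along each leg and taking the cheapest ordering (Q → J → B → P) gives a lower bound of 3 + 3 + 3 = 9 moves.
A route of 9 moves achieves this: Q → M → I → J → D → C → B → H → L → P.
Since 9 matches the lower bound, it is optimal.

9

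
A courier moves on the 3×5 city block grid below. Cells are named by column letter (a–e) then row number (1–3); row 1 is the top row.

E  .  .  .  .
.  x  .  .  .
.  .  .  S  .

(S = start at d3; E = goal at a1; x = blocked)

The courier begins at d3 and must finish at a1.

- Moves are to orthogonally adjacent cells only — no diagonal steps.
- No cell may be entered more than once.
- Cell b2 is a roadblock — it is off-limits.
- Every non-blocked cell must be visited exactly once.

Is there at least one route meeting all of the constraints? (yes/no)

Exhausting the options from d3, every branch either dead-ends against blocked cells, would have to re-enter a cell already used, or reaches the goal with a constraint still unmet.

no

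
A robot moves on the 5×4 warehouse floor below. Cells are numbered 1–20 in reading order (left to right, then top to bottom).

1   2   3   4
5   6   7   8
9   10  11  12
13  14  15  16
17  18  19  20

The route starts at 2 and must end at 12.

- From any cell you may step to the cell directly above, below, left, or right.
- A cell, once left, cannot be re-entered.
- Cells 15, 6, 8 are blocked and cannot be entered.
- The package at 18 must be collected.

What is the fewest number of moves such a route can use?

Any route passes through 18 somewhere between 2 and 12. Summing Manhattan distances along the two legs (2 → 18 → 12) gives a lower bound of 4 + 4 = 8 moves.
That bound ignores the blocked cells. Measuring each leg by the fewest moves that actually steer around them (2→18: 6; 18→12: 4) raises the lower bound to 10.
A route of 10 moves exists: 2 → 1 → 5 → 9 → 13 → 17 → 18 → 14 → 10 → 11 → 12.
Since 10 matches that lower bound, it is optimal.

10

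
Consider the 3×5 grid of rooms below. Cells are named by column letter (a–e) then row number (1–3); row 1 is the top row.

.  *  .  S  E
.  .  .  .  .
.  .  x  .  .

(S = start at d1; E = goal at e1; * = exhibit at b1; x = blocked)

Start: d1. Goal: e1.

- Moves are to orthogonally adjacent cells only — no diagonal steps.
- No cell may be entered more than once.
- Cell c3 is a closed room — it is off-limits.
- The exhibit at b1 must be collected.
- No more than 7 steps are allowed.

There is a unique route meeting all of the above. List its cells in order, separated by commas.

The 7-move cap with required stops at b1 leaves no slack for detours.
Route from d1: 2× left (reaching b1), down to b2, 3× right (reaching e2), up to e1 — 7 moves in all.
Check: all required cells visited; 7 ≤ 7 moves.

d1, c1, b1, b2, c2, d2, e2, e1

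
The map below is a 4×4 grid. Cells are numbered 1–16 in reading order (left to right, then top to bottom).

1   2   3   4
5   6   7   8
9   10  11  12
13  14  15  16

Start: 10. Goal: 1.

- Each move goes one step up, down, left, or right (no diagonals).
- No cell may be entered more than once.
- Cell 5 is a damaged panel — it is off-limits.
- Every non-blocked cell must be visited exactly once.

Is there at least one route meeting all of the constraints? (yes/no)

Colour the cells like a checkerboard: each orthogonal step flips colour, so a Hamiltonian route alternates colours. Here there are 8 cells of one colour and 7 of the other, with start on the opposite colour to the goal — the counts and endpoints can't be arranged into an alternating sequence of length 15, so no Hamiltonian route exists.

no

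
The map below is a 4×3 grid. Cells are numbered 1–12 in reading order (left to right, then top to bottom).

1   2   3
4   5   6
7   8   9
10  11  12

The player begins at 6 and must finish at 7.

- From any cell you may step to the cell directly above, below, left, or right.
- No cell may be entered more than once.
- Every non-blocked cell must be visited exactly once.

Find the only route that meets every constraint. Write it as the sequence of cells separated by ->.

Need to visit all 12 open cells exactly once, starting at 6 and ending at 7.
Cell 1 has only two open neighbours (4 and 2), so the path must pass straight through it: one of those is the cell it's entered from and the other is where it exits.
Route from 6: up to 3, 2× left (reaching 1), down to 4, right to 5, down to 8, right to 9, down to 12, 2× left (reaching 10), up to 7 — 11 moves in all.
Check: all 12 open cells covered.

6 -> 3 -> 2 -> 1 -> 4 -> 5 -> 8 -> 9 -> 12 -> 11 -> 10 -> 7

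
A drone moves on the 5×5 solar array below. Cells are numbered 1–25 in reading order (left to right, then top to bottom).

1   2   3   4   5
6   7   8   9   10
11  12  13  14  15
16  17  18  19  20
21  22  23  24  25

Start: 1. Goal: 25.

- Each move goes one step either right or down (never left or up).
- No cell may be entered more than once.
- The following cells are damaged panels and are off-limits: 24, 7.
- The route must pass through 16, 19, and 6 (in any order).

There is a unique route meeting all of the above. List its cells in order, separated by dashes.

1 - 6 - 11 - 16 - 17 - 18 - 19 - 20 - 25

Moves only go right or down, so the column and row indices never decrease.
Route from 1: down 3 to 16, right 4 to 20, down 1 to 25 — 8 moves in all.
Check: all required cells visited.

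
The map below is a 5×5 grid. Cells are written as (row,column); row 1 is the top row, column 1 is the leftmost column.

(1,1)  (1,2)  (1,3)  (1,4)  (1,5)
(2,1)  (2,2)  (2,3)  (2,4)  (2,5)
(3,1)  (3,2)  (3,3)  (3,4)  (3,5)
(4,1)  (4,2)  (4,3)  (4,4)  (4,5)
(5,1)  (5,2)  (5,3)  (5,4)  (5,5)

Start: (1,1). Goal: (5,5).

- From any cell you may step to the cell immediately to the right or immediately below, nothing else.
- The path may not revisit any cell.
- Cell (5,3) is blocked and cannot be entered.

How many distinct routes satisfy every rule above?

A right/down-only route from (1,1) to (5,5) makes exactly 4 down-moves and 4 right-moves in some order.
With no other constraints that would be C(8,4) = 70 routes.
Subtract routes through each blocked cell (inclusion–exclusion for overlaps): − through (5,3): 15 → 55.
That gives 55 routes.

55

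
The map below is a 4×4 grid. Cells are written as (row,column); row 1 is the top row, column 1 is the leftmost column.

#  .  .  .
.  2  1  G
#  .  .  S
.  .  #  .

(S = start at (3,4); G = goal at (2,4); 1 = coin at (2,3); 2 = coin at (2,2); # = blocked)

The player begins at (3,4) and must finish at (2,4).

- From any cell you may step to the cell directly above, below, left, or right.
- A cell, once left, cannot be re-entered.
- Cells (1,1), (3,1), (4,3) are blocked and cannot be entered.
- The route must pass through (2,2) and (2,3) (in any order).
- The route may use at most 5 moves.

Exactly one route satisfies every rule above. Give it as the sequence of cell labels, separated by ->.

(3,4) -> (3,3) -> (3,2) -> (2,2) -> (2,3) -> (2,4)

The budget equals the shortest possible length, so every move has to be on a shortest route through the required cells.
Route from (3,4): 2× left (reaching (3,2)), up to (2,2), 2× right (reaching (2,4)) — 5 moves in all.
Check: all required cells visited; 5 ≤ 5 moves.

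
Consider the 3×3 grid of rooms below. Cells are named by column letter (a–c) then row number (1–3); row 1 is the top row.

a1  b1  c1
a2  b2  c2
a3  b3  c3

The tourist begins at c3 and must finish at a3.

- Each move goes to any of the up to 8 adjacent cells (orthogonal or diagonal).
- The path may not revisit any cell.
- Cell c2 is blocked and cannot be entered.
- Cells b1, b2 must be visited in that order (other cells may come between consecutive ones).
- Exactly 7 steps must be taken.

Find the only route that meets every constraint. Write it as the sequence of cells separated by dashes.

The waypoints must appear in the order b1, b2, with no cell reused.
Route from c3: left to b3, up-left to a2, up to a1, 2× right (reaching c1), 2× down-left (reaching a3) — 7 moves in all.
Check: order respected (b1 at step 4, b2 at step 6); 7 moves as required.

c3 - b3 - a2 - a1 - b1 - c1 - b2 - a3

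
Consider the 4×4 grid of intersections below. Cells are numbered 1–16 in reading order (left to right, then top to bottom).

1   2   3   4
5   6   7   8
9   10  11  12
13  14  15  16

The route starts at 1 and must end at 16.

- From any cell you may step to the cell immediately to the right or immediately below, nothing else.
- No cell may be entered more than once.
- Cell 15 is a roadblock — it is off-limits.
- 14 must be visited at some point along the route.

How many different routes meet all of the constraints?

0

A right/down-only route from 1 to 16 makes exactly 3 down-moves and 3 right-moves in some order.
With no other constraints that would be C(6,3) = 20 routes.
Split at 14 and multiply the segment counts (each segment already excludes blocked cells): 1→14: 4; 14→16: 0; product = 0.
No route satisfies every constraint, so the count is 0.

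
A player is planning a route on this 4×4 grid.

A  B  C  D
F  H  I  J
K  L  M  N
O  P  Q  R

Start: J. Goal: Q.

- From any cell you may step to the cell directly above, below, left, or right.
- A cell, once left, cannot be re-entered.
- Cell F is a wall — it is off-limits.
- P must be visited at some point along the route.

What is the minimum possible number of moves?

5

Any route passes through P somewhere between J and Q. Summing Manhattan distances along the two legs (J → P → Q) gives a lower bound of 4 + 1 = 5 moves.
A route of 5 moves achieves this: J → N → M → L → P → Q.
Since 5 matches the lower bound, it is optimal.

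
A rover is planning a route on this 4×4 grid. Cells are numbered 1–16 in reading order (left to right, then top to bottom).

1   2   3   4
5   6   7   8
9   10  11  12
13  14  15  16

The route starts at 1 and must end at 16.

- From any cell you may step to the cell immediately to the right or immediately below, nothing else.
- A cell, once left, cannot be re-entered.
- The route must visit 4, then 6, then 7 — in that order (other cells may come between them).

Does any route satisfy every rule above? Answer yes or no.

no

6 lies to the left of 4, so going from 4 to 6 would need a leftward move — but moves only go right/down, so 4 cannot be visited before 6.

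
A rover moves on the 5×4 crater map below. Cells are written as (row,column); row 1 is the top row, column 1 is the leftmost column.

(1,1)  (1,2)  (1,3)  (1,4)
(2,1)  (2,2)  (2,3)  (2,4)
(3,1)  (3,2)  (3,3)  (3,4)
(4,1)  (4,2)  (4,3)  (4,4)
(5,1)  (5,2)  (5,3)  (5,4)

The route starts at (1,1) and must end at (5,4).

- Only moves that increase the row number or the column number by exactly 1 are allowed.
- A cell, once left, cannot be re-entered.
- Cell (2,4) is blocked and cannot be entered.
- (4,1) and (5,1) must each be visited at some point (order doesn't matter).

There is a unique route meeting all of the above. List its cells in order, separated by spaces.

Moves only go right or down, so the column and row indices never decrease.
Route from (1,1): 4× down (reaching (5,1)), 3× right (reaching (5,4)) — 7 moves in all.
Check: all required cells visited.

(1,1) (2,1) (3,1) (4,1) (5,1) (5,2) (5,3) (5,4)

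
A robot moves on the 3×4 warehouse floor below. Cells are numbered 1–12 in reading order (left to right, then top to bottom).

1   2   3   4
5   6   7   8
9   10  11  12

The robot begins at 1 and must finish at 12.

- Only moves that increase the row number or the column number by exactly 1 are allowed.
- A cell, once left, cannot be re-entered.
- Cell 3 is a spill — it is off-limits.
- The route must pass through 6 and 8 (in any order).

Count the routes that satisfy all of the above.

2

A right/down-only route from 1 to 12 makes exactly 2 down-moves and 3 right-moves in some order.
With no other constraints that would be C(5,2) = 10 routes.
A monotone route can only reach the required cells in the order 6, 8, so split there and multiply the segment counts (each segment already excludes blocked cells): 1→6: 2; 6→8: 1; 8→12: 1; product = 2.
That gives 2 routes.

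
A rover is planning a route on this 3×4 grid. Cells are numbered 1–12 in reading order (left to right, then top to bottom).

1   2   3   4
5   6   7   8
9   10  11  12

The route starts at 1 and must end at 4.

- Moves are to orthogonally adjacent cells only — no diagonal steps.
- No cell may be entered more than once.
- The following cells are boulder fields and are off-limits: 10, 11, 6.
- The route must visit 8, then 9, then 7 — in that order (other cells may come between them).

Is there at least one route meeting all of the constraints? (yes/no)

no

9 must be visited but has only one open neighbour (5), and it is neither the start nor the goal — the route would have to enter and leave through 5, re-entering it.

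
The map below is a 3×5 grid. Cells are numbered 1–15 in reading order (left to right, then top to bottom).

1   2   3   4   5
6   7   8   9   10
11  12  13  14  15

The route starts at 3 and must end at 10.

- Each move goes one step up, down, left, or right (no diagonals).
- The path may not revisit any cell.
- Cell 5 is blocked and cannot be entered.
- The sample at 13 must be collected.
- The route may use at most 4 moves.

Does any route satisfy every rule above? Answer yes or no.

Even ignoring the no-revisit rule, getting from 3 to 10 via 13 needs at least 2 + 3 = 5 moves (Manhattan distance per leg), which exceeds the 4-move limit.

no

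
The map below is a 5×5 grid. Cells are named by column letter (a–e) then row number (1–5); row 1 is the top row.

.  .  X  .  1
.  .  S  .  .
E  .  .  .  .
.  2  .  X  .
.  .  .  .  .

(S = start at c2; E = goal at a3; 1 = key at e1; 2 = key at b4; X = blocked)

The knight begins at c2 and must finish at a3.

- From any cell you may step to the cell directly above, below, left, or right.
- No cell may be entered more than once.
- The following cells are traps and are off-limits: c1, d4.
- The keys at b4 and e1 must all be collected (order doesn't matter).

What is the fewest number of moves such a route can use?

Any route passes through b4 and e1 in some order between c2 and a3. Summing Manhattan distances along each leg and taking the cheapest ordering (c2 → e1 → b4 → a3) gives a lower bound of 3 + 6 + 2 = 11 moves.
A route of 11 moves achieves this: c2 → d2 → d1 → e1 → e2 → e3 → d3 → c3 → c4 → b4 → b3 → a3.
Since 11 matches the lower bound, it is optimal.

11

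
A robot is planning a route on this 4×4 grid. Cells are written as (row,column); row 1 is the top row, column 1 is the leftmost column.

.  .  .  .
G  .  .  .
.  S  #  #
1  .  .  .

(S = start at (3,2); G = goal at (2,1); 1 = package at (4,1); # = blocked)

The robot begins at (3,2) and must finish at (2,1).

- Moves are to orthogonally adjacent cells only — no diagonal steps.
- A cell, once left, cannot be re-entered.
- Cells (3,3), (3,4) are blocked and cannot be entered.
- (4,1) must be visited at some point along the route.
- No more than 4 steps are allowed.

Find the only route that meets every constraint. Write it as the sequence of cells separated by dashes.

The 4-move cap with required stops at (4,1) leaves no slack for detours.
Route from (3,2): down to (4,2), left to (4,1), 2× up (reaching (2,1)) — 4 moves in all.
Check: all required cells visited; 4 ≤ 4 moves.

(3,2) - (4,2) - (4,1) - (3,1) - (2,1)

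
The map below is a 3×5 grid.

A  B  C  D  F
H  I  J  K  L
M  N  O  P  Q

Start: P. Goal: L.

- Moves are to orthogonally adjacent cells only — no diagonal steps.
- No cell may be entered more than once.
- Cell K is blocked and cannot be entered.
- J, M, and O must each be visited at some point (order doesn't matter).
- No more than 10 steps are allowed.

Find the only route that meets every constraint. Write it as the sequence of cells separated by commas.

P, O, N, M, H, I, J, C, D, F, L

The budget equals the shortest possible length, so every move has to be on a shortest route through the required cells.
Route from P: left 3 to M, up 1 to H, right 2 to J, up 1 to C, right 2 to F, down 1 to L — 10 moves in all.
Check: all required cells visited; 10 ≤ 10 moves.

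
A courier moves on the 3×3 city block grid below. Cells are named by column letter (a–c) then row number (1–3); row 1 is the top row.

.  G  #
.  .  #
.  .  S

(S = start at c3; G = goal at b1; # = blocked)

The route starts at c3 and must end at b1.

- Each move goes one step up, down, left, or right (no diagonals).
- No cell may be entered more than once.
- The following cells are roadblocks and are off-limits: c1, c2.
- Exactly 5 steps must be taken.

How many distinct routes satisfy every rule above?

Need simple routes of exactly 5 moves from c3 to b1 (Manhattan distance 3, so 1 moves are spent on a detour and 1 undoing it).
Enumerating: c3 b3 b2 a2 a1 b1 | c3 b3 a3 a2 a1 b1 | c3 b3 a3 a2 b2 b1.
That gives 3 routes.

3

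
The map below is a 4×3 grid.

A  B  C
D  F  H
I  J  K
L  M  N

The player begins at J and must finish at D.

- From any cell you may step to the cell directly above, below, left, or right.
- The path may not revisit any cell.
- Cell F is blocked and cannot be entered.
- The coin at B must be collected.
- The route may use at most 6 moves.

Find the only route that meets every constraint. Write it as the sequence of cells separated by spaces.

The budget equals the shortest possible length, so every move has to be on a shortest route through the required cells.
Route from J: right to K, 2× up (reaching C), 2× left (reaching A), down to D — 6 moves in all.
Check: all required cells visited; 6 ≤ 6 moves.

J K H C B A D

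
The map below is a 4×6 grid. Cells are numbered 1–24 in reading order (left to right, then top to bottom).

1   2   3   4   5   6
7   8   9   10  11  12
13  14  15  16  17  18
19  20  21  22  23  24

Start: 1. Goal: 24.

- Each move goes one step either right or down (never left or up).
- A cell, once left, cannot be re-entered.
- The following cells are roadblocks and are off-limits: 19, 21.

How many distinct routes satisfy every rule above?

A right/down-only route from 1 to 24 makes exactly 3 down-moves and 5 right-moves in some order.
With no other constraints that would be C(8,3) = 56 routes.
Subtract routes through each blocked cell (inclusion–exclusion for overlaps): − through 19: 1 − through 21: 10 + through 19&21: 1 → 46.
That gives 46 routes.

46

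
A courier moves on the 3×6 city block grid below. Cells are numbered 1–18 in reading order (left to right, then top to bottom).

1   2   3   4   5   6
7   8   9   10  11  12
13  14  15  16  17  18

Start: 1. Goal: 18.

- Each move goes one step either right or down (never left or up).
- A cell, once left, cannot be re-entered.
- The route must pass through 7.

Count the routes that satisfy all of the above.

A right/down-only route from 1 to 18 makes exactly 2 down-moves and 5 right-moves in some order.
With no other constraints that would be C(7,2) = 21 routes.
Split at 7 and multiply the segment counts: 1→7: 1; 7→18: 6; product = 6.
That gives 6 routes.

6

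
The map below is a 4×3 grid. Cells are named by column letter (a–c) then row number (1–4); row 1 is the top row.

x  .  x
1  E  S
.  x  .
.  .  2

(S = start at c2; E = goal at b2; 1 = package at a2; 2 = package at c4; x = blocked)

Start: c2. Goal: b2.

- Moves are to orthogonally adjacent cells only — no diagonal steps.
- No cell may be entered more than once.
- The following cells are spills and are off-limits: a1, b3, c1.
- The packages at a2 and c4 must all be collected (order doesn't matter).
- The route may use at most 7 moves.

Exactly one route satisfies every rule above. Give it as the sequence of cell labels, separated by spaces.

c2 c3 c4 b4 a4 a3 a2 b2

The 7-move cap with required stops at a2, c4 leaves no slack for detours.
Route from c2: 2× down (reaching c4), 2× left (reaching a4), 2× up (reaching a2), right to b2 — 7 moves in all.
Check: all required cells visited; 7 ≤ 7 moves.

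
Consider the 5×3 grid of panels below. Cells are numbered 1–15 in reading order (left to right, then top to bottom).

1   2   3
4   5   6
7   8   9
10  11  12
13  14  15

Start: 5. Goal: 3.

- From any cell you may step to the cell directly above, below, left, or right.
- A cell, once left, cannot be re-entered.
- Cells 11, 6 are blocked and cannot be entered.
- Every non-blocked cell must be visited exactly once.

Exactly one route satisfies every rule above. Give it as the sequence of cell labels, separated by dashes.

Need to visit all 13 open cells exactly once, starting at 5 and ending at 3.
Cell 13 has only two open neighbours (10 and 14), so the path must pass straight through it: one of those is the cell it's entered from and the other is where it exits.
Route from 5: down 1 to 8, right 1 to 9, down 2 to 15, left 2 to 13, up 4 to 1, right 2 to 3 — 12 moves in all.
Check: all 13 open cells covered.

5 - 8 - 9 - 12 - 15 - 14 - 13 - 10 - 7 - 4 - 1 - 2 - 3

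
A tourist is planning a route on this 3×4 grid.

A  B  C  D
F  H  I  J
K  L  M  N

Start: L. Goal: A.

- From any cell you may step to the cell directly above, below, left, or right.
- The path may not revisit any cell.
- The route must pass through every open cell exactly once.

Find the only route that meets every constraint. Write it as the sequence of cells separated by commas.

L, K, F, H, I, M, N, J, D, C, B, A

Need to visit all 12 open cells exactly once, starting at L and ending at A.
Cell K has only two open neighbours (F and L), so the path must pass straight through it: one of those is the cell it's entered from and the other is where it exits.
Route from L: left to K, up to F, 2× right (reaching I), down to M, right to N, 2× up (reaching D), 3× left (reaching A) — 11 moves in all.
Check: all 12 open cells covered.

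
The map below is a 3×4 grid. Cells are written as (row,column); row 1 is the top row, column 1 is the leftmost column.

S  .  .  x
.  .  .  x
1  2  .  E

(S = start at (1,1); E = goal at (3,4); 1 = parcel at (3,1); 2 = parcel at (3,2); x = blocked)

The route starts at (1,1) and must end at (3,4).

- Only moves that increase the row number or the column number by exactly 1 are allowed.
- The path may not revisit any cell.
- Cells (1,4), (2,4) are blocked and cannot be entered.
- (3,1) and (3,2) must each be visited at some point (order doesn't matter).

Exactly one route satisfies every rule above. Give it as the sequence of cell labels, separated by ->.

Moves only go right or down, so the column and row indices never decrease.
Route from (1,1): 2× down (reaching (3,1)), 3× right (reaching (3,4)) — 5 moves in all.
Check: all required cells visited.

(1,1) -> (2,1) -> (3,1) -> (3,2) -> (3,3) -> (3,4)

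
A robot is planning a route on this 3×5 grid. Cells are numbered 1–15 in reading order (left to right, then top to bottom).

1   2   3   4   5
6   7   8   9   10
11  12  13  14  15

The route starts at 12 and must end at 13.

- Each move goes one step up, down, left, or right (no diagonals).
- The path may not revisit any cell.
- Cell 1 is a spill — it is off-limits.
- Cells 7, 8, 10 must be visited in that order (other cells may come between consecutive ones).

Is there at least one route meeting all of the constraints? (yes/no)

yes

One route that works: 12 → 7 → 8 → 9 → 10 → 15 → 14 → 13.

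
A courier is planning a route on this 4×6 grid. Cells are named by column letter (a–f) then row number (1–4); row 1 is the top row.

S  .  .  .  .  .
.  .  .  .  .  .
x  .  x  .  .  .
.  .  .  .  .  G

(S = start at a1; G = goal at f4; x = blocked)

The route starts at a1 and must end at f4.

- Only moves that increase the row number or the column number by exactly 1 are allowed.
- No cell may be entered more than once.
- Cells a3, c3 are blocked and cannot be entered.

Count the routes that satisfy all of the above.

A right/down-only route from a1 to f4 makes exactly 3 down-moves and 5 right-moves in some order.
With no other constraints that would be C(8,3) = 56 routes.
Subtract routes through each blocked cell (inclusion–exclusion for overlaps): − through a3: 6 − through c3: 24 + through a3&c3: 4 → 30.
That gives 30 routes.

30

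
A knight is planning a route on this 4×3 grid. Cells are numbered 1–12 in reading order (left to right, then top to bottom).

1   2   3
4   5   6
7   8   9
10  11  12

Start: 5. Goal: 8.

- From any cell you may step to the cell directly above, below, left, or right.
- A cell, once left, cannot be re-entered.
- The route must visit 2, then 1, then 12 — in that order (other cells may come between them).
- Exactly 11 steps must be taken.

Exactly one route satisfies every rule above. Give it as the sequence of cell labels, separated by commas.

5, 6, 3, 2, 1, 4, 7, 10, 11, 12, 9, 8

The waypoints must appear in the order 2, 1, 12, with no cell reused.
Route from 5: right to 6, up to 3, 2× left (reaching 1), 3× down (reaching 10), 2× right (reaching 12), up to 9, left to 8 — 11 moves in all.
Check: order respected (2 at step 3, 1 at step 4, 12 at step 9); 11 moves as required.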